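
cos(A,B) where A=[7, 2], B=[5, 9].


A·B = 7·5 + 2·9 = 53
‖A‖ = √53 = 7.2801, ‖B‖ = √106 = 10.2956
cos = 53/(√53·√106) = 53/√5618 = 0.7071

0.7071


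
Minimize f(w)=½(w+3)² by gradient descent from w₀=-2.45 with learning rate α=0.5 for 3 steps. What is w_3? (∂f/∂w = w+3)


step 1: grad = -2.45+3 = 0.55; w = -2.45 - 0.5·(0.55) = -2.725
step 2: grad = -2.725+3 = 0.275; w = -2.725 - 0.5·(0.275) = -2.8625
step 3: grad = -2.8625+3 = 0.1375; w = -2.8625 - 0.5·(0.1375) = -2.93125

-2.93125


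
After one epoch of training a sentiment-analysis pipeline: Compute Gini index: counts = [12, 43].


Probabilities: [12/55, 43/55] ≈ [0.2182, 0.7818]
Σpᵢ² = (144 + 1849)/55² = 1993/3025
Gini = 1 - Σpᵢ² = 1 - 1993/3025 = 0.3412

0.3412


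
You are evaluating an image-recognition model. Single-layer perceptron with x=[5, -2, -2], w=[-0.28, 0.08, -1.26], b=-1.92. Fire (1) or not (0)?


z = (5)·(-0.28) + (-2)·(0.08) + (-2)·(-1.26) - 1.92
  = -0.96
step(z) = 0 (z<0)

0


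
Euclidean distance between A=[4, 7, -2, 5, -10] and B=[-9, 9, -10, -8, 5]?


d = √((4+ 9)² + (7-9)² + (-2+ 10)² + (5+ 8)² + (-10-5)²)
  = √(169 + 4 + 64 + 169 + 225)
  = √631 = 25.1197

25.1197


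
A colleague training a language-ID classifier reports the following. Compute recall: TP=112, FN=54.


Recall = TP/(TP+FN)
= 112/(112+54)
= 112/166 = 67.47%

67.47%


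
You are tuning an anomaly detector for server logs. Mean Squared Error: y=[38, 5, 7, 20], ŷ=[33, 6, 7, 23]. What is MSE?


Squared errors: (38-33)²=25, (5-6)²=1, (7-7)²=0, (20-23)²=9
Sum = 35
MSE = 35/4 = 35/4

35/4


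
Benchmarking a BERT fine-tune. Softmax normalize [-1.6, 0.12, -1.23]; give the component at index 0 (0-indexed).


Exponentials: e^-1.6=0.2019, e^0.12=1.1275, e^-1.23=0.2923
Sum = 1.6217
Softmax = [0.1245, 0.6953, 0.1802]
p[0] = 0.2019/1.6217 = 0.1245

0.1245


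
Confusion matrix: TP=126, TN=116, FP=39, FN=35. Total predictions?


Total = TP + TN + FP + FN
= 126 + 116 + 39 + 35
= 316
(Predicted positive: 165, predicted negative: 151)

316


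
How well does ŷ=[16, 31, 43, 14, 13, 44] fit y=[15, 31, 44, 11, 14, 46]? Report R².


ȳ = 26.8333
SS_res = Σ(y-ŷ)² = 16
SS_tot = Σ(y-ȳ)² = 1234.83
R² = 1 - SS_res/SS_tot = 1 - 0.013 = 0.987

0.987


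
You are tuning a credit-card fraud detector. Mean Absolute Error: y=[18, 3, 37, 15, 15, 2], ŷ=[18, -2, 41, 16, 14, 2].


Absolute errors: |18-18|=0, |3+ 2|=5, |37-41|=4, |15-16|=1, |15-14|=1, |2-2|=0
Sum = 11
MAE = 11/6 = 11/6

11/6


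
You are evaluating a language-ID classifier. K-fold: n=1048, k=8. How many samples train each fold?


Fold size = 1048/8 = 131
Training per fold = 1048 - 131 = 917

917


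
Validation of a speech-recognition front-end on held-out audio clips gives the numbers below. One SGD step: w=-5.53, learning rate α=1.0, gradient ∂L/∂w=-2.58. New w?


w_new = w - α·∇
= -5.53 - 1.0·-2.58
= -5.53 + 2.58
= -2.95

-2.95


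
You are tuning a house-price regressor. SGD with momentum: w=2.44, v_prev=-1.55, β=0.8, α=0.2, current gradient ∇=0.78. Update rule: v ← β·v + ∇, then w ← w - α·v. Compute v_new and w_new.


v_new = 0.8·-1.55 + 0.78 = -1.24 + 0.78 = -0.46
w_new = 2.44 - 0.2·-0.46 = 2.44 + 0.092 = 2.532

v_new=-0.46, w_new=2.532


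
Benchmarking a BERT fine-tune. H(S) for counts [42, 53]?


Probabilities: [42/95, 53/95] ≈ [0.4421, 0.5579]
H = -((42/95)·log₂(42/95) + (53/95)·log₂(53/95))
  = 0.9903 bits

0.9903 bits


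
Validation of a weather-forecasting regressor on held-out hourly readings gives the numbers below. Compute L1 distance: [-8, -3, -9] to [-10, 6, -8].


d = |-8+ 10| + |-3-6| + |-9+ 8|
  = 2 + 9 + 1
  = 12

12


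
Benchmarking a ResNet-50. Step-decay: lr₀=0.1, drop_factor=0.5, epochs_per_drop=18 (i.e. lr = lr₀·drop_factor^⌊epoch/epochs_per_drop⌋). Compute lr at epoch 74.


n_drops = ⌊74/18⌋ = 4
lr = 0.1·0.5^4 = 0.1·0.0625 = 0.00625

0.00625


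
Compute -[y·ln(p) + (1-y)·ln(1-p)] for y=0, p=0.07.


BCE = -[y·ln(p) + (1-y)·ln(1-p)]
= -0 - 1·ln(1-0.07)
= -ln(0.93) = 0.0726

0.0726


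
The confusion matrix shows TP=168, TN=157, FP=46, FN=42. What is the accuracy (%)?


Accuracy = (TP+TN)/(TP+TN+FP+FN)
= (168+157)/(413)
= 325/413 = 78.69%

78.69%


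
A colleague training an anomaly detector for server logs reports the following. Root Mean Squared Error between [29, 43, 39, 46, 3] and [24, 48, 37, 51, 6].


MSE = 88/5 = 17.6
RMSE = √(88/5) = 4.1952

4.1952


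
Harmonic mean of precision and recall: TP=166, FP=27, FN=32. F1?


Precision = 166/193 = 0.8601
Recall = 166/198 = 0.8384
F1 = 2·P·R/(P+R) = 2·TP/(2·TP+FP+FN) = 332/(332+27+32) = 332/391 = 0.8491

0.8491


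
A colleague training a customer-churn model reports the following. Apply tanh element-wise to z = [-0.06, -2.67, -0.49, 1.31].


tanh(-0.06) = -0.0599
tanh(-2.67) = -0.9905
tanh(-0.49) = -0.4542
tanh(1.31) = 0.8643
result = [-0.0599, -0.9905, -0.4542, 0.8643]

[-0.0599, -0.9905, -0.4542, 0.8643]


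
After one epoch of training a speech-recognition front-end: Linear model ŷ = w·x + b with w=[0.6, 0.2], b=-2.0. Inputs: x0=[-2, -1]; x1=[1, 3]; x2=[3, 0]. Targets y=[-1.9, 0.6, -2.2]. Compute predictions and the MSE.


ŷ0 = (0.6)·(-2) + (0.2)·(-1) - 2.0 = -3.4
ŷ1 = (0.6)·(1) + (0.2)·(3) - 2.0 = -0.8
ŷ2 = (0.6)·(3) + (0.2)·(0) - 2.0 = -0.2
errors² = [2.25, 1.96, 4.0]
MSE = 8.2100/3 = 2.7367

2.7367


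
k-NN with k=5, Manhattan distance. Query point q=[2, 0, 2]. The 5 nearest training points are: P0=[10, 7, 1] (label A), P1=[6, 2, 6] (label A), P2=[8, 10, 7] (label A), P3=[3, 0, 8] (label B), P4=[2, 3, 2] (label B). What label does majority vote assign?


d(q,P0) = 16  (label A)
d(q,P1) = 10  (label A)
d(q,P2) = 21  (label A)
d(q,P3) = 7  (label B)
d(q,P4) = 3  (label B)
Votes: A=3, B=2
Majority → A

A


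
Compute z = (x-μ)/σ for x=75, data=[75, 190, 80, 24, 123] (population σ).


μ = 98.4, σ = 55.5287
z = (75 - 98.4)/55.5287 = -0.4214

-0.4214


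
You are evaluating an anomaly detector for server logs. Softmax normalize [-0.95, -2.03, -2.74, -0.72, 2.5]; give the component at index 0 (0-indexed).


Exponentials: e^-0.95=0.3867, e^-2.03=0.1313, e^-2.74=0.0646, e^-0.72=0.4868, e^2.5=12.1825
Sum = 13.2519
Softmax = [0.0292, 0.0099, 0.0049, 0.0367, 0.9193]
p[0] = 0.3867/13.2519 = 0.0292

0.0292


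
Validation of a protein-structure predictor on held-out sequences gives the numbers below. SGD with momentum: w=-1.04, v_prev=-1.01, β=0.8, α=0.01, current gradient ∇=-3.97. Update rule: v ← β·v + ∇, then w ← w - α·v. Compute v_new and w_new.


v_new = 0.8·-1.01 - 3.97 = -0.808 - 3.97 = -4.778
w_new = -1.04 - 0.01·-4.778 = -1.04 + 0.04778 = -0.99222

v_new=-4.778, w_new=-0.99222


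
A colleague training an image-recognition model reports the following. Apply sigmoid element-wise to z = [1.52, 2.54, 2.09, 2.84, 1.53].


σ(1.52) = 1/(1+e^-1.52) = 0.8205
σ(2.54) = 1/(1+e^-2.54) = 0.9269
σ(2.09) = 1/(1+e^-2.09) = 0.8899
σ(2.84) = 1/(1+e^-2.84) = 0.9448
σ(1.53) = 1/(1+e^-1.53) = 0.822
result = [0.8205, 0.9269, 0.8899, 0.9448, 0.822]

[0.8205, 0.9269, 0.8899, 0.9448, 0.822]


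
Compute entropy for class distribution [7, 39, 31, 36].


Probabilities: [7/113, 39/113, 31/113, 36/113] ≈ [0.0619, 0.3451, 0.2743, 0.3186]
H = -((7/113)·log₂(7/113) + (39/113)·log₂(39/113) + (31/113)·log₂(31/113) + (36/113)·log₂(36/113))
  = 1.8159 bits

1.8159 bits


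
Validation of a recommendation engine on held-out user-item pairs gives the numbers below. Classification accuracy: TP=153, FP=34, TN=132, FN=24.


Accuracy = (TP+TN)/(TP+TN+FP+FN)
= (153+132)/(343)
= 285/343 = 83.09%

83.09%


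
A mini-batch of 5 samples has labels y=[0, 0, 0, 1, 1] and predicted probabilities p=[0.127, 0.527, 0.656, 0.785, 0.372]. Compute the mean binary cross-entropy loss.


L[0] = -ln(1-0.127) = -ln(0.873) = 0.1358
L[1] = -ln(1-0.527) = -ln(0.473) = 0.7487
L[2] = -ln(1-0.656) = -ln(0.344) = 1.0671
L[3] = -ln(0.785) = 0.2421
L[4] = -ln(0.372) = 0.9889
mean = (0.1358 + 0.7487 + 1.0671 + 0.2421 + 0.9889)/5 = 0.6365

0.6365


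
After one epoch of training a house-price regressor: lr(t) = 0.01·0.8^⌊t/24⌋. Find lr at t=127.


n_drops = ⌊127/24⌋ = 5
lr = 0.01·0.8^5 = 0.01·0.32768 = 0.0032768

0.0032768


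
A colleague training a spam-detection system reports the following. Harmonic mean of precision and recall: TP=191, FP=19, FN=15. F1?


Precision = 191/210 = 0.9095
Recall = 191/206 = 0.9272
F1 = 2·P·R/(P+R) = 2·TP/(2·TP+FP+FN) = 382/(382+19+15) = 382/416 = 0.9183

0.9183


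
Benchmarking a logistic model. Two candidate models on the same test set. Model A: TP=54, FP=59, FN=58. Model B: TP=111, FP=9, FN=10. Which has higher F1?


Model A: P=54/113=0.4779, R=54/112=0.4821, F1=2PR/(P+R)=2TP/(2TP+FP+FN)=108/225=0.48
Model B: P=111/120=0.925, R=111/121=0.9174, F1=2PR/(P+R)=2TP/(2TP+FP+FN)=222/241=0.9212
0.48 < 0.9212 → Model B

Model B


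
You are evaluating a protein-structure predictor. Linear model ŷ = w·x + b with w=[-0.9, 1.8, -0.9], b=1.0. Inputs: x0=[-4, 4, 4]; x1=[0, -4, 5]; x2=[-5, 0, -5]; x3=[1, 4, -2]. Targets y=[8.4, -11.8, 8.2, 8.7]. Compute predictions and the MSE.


ŷ0 = (-0.9)·(-4) + (1.8)·(4) + (-0.9)·(4) + 1.0 = 8.2
ŷ1 = (-0.9)·(0) + (1.8)·(-4) + (-0.9)·(5) + 1.0 = -10.7
ŷ2 = (-0.9)·(-5) + (1.8)·(0) + (-0.9)·(-5) + 1.0 = 10.0
ŷ3 = (-0.9)·(1) + (1.8)·(4) + (-0.9)·(-2) + 1.0 = 9.1
errors² = [0.04, 1.21, 3.24, 0.16]
MSE = 4.6500/4 = 1.1625

1.1625


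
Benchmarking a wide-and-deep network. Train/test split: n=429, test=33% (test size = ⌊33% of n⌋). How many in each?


Test = ⌊429·33/100⌋ = 141
Train = 429 - 141 = 288

Train: 288, Test: 141


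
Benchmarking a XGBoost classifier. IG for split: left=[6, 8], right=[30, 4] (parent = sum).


Parent = [36, 12], H_parent = 0.8113
H_left = 0.9852 (n=14), H_right = 0.5226 (n=34)
H_children = (14/48)·0.9852 + (34/48)·0.5226 = 0.6575
IG = 0.8113 - 0.6575 = 0.1538

0.1538


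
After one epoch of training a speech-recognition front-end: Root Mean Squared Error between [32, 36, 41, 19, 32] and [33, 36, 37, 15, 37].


MSE = 58/5 = 11.6
RMSE = √(58/5) = 3.4059

3.4059


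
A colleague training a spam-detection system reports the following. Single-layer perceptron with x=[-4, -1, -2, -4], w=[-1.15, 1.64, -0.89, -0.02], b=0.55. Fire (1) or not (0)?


z = (-4)·(-1.15) + (-1)·(1.64) + (-2)·(-0.89) + (-4)·(-0.02) + 0.55
  = 5.37
step(z) = 1 (z≥0)

1


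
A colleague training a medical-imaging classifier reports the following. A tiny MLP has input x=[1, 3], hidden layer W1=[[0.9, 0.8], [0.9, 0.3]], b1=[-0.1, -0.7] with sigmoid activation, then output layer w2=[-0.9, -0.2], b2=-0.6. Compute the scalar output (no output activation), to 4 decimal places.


z1[0] = (0.9)·(1) + (0.8)·(3) - 0.1 = 3.2
z1[1] = (0.9)·(1) + (0.3)·(3) - 0.7 = 1.1
h = sigmoid(z1) = [0.9608, 0.7503]
output = (-0.9)·(0.9608) + (-0.2)·(0.7503) - 0.6 = -1.6148

-1.6148


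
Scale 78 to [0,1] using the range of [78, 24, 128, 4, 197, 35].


min=4, max=197
(78-4)/(197-4) = 74/193 = 0.3834

0.3834


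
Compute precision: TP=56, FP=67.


Precision = TP/(TP+FP)
= 56/(56+67)
= 56/123 = 45.53%

45.53%


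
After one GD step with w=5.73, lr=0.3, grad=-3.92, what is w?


w_new = w - α·∇
= 5.73 - 0.3·-3.92
= 5.73 + 1.176
= 6.906

6.906


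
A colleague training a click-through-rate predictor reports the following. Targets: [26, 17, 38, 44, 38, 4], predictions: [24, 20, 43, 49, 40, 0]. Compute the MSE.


Squared errors: (26-24)²=4, (17-20)²=9, (38-43)²=25, (44-49)²=25, (38-40)²=4, (4-0)²=16
Sum = 83
MSE = 83/6 = 83/6

83/6


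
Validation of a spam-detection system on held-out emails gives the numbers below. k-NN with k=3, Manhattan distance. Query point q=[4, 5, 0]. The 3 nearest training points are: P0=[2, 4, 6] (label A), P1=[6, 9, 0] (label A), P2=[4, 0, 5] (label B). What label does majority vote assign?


d(q,P0) = 9  (label A)
d(q,P1) = 6  (label A)
d(q,P2) = 10  (label B)
Votes: A=2, B=1
Majority → A

A


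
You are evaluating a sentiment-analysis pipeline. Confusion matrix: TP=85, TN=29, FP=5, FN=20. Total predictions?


Total = TP + TN + FP + FN
= 85 + 29 + 5 + 20
= 139
(Predicted positive: 90, predicted negative: 49)

139


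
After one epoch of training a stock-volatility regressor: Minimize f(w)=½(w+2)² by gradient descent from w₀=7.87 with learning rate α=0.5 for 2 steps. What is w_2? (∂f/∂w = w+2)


step 1: grad = 7.87+2 = 9.87; w = 7.87 - 0.5·(9.87) = 2.935
step 2: grad = 2.935+2 = 4.935; w = 2.935 - 0.5·(4.935) = 0.4675

0.4675


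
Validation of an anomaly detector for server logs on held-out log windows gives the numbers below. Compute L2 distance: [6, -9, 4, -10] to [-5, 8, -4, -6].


d = √((6+ 5)² + (-9-8)² + (4+ 4)² + (-10+ 6)²)
  = √(121 + 289 + 64 + 16)
  = √490 = 22.1359

22.1359


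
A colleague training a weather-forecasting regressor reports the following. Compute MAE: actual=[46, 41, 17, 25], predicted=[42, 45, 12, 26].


Absolute errors: |46-42|=4, |41-45|=4, |17-12|=5, |25-26|=1
Sum = 14
MAE = 14/4 = 7/2

7/2


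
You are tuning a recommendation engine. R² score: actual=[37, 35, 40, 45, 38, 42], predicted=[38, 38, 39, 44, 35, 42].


ȳ = 39.5
SS_res = Σ(y-ŷ)² = 21
SS_tot = Σ(y-ȳ)² = 65.5
R² = 1 - SS_res/SS_tot = 1 - 0.3206 = 0.6794

0.6794


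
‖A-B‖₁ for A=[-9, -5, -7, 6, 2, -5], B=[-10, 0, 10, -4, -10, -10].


d = |-9+ 10| + |-5-0| + |-7-10| + |6+ 4| + |2+ 10| + |-5+ 10|
  = 1 + 5 + 17 + 10 + 12 + 5
  = 50

50


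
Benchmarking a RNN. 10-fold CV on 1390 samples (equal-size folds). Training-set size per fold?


Fold size = 1390/10 = 139
Training per fold = 1390 - 139 = 1251

1251


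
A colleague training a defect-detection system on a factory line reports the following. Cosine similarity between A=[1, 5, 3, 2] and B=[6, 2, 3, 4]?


A·B = 1·6 + 5·2 + 3·3 + 2·4 = 33
‖A‖ = √39 = 6.245, ‖B‖ = √65 = 8.0623
cos = 33/(√39·√65) = 33/√2535 = 0.6554

0.6554


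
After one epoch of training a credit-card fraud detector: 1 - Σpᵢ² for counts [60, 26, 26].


Probabilities: [60/112, 26/112, 26/112] ≈ [0.5357, 0.2321, 0.2321]
Σpᵢ² = (3600 + 676 + 676)/112² = 4952/12544
Gini = 1 - Σpᵢ² = 1 - 4952/12544 = 0.6052

0.6052


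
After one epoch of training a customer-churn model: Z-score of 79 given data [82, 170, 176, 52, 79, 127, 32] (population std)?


μ = 102.5714, σ = 52.1697
z = (79 - 102.5714)/52.1697 = -0.4518

-0.4518


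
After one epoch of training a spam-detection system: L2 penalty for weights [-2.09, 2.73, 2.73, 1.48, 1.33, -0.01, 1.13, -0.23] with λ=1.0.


‖w‖₂² = (-2.09)² + (2.73)² + (2.73)² + (1.48)² + (1.33)² + (-0.01)² + (1.13)² + (-0.23)²
     = 4.3681 + 7.4529 + 7.4529 + 2.1904 + 1.7689 + 0.0001 + 1.2769 + 0.0529
     = 24.5631
λ·‖w‖₂² = 1.0·24.5631 = 24.5631

24.5631


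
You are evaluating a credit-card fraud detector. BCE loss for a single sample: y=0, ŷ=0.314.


BCE = -[y·ln(p) + (1-y)·ln(1-p)]
= -0 - 1·ln(1-0.314)
= -ln(0.686) = 0.3769

0.3769


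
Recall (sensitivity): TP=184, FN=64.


Recall = TP/(TP+FN)
= 184/(184+64)
= 184/248 = 74.19%

74.19%


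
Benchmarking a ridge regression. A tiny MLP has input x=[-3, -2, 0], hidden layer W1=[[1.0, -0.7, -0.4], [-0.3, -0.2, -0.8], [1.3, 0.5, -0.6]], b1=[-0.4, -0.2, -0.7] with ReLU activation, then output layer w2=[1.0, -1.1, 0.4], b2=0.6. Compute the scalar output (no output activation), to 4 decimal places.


z1[0] = (1.0)·(-3) + (-0.7)·(-2) + (-0.4)·(0) - 0.4 = -2.0
z1[1] = (-0.3)·(-3) + (-0.2)·(-2) + (-0.8)·(0) - 0.2 = 1.1
z1[2] = (1.3)·(-3) + (0.5)·(-2) + (-0.6)·(0) - 0.7 = -5.6
h = ReLU(z1) = [0.0, 1.1, 0.0]
output = (1.0)·(0.0) + (-1.1)·(1.1) + (0.4)·(0.0) + 0.6 = -0.61

-0.61


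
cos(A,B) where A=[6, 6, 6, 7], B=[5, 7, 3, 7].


A·B = 6·5 + 6·7 + 6·3 + 7·7 = 139
‖A‖ = √157 = 12.53, ‖B‖ = √132 = 11.4891
cos = 139/(√157·√132) = 139/√20724 = 0.9656

0.9656


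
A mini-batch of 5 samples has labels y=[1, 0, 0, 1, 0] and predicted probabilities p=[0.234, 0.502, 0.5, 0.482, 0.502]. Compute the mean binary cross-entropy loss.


L[0] = -ln(0.234) = 1.4524
L[1] = -ln(1-0.502) = -ln(0.498) = 0.6972
L[2] = -ln(1-0.5) = -ln(0.5) = 0.6931
L[3] = -ln(0.482) = 0.7298
L[4] = -ln(1-0.502) = -ln(0.498) = 0.6972
mean = (1.4524 + 0.6972 + 0.6931 + 0.7298 + 0.6972)/5 = 0.8539

0.8539


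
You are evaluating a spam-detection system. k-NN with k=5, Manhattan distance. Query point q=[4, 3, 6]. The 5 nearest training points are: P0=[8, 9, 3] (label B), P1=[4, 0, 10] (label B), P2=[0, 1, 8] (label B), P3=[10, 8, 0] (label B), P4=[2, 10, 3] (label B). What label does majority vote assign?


d(q,P0) = 13  (label B)
d(q,P1) = 7  (label B)
d(q,P2) = 8  (label B)
d(q,P3) = 17  (label B)
d(q,P4) = 12  (label B)
Votes: A=0, B=5
Majority → B

B


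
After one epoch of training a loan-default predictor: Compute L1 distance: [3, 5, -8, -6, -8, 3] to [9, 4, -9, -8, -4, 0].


d = |3-9| + |5-4| + |-8+ 9| + |-6+ 8| + |-8+ 4| + |3-0|
  = 6 + 1 + 1 + 2 + 4 + 3
  = 17

17


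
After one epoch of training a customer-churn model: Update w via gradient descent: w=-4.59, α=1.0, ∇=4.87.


w_new = w - α·∇
= -4.59 - 1.0·4.87
= -4.59 - 4.87
= -9.46

-9.46


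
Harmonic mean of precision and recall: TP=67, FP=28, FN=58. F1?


Precision = 67/95 = 0.7053
Recall = 67/125 = 0.536
F1 = 2·P·R/(P+R) = 2·TP/(2·TP+FP+FN) = 134/(134+28+58) = 134/220 = 0.6091

0.6091


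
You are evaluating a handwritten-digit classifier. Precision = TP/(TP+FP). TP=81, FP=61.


Precision = TP/(TP+FP)
= 81/(81+61)
= 81/142 = 57.04%

57.04%


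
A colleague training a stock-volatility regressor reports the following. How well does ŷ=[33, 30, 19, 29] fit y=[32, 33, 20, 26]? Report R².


ȳ = 27.75
SS_res = Σ(y-ŷ)² = 20
SS_tot = Σ(y-ȳ)² = 108.75
R² = 1 - SS_res/SS_tot = 1 - 0.1839 = 0.8161

0.8161


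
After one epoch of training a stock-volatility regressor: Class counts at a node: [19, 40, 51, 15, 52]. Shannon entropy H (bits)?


Probabilities: [19/177, 40/177, 51/177, 15/177, 52/177] ≈ [0.1073, 0.226, 0.2881, 0.0847, 0.2938]
H = -((19/177)·log₂(19/177) + (40/177)·log₂(40/177) + (51/177)·log₂(51/177) + (15/177)·log₂(15/177) + (52/177)·log₂(52/177))
  = 2.1687 bits

2.1687 bits


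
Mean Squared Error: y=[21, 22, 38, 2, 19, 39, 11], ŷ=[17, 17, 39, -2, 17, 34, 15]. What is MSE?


Squared errors: (21-17)²=16, (22-17)²=25, (38-39)²=1, (2+ 2)²=16, (19-17)²=4, (39-34)²=25, (11-15)²=16
Sum = 103
MSE = 103/7 = 103/7

103/7


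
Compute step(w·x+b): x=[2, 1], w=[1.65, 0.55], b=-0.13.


z = (2)·(1.65) + (1)·(0.55) - 0.13
  = 3.72
step(z) = 1 (z≥0)

1


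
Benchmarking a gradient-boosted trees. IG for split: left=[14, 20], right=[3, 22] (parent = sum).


Parent = [17, 42], H_parent = 0.8663
H_left = 0.9774 (n=34), H_right = 0.5294 (n=25)
H_children = (34/59)·0.9774 + (25/59)·0.5294 = 0.7876
IG = 0.8663 - 0.7876 = 0.0787

0.0787


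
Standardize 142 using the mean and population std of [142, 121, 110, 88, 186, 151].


μ = 133, σ = 31.39
z = (142 - 133)/31.39 = 0.2867

0.2867


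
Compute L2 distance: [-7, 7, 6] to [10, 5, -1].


d = √((-7-10)² + (7-5)² + (6+ 1)²)
  = √(289 + 4 + 49)
  = √342 = 18.4932

18.4932


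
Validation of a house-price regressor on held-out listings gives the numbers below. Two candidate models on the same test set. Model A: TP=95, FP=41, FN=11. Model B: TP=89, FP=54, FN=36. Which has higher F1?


Model A: P=95/136=0.6985, R=95/106=0.8962, F1=2PR/(P+R)=2TP/(2TP+FP+FN)=190/242=0.7851
Model B: P=89/143=0.6224, R=89/125=0.712, F1=2PR/(P+R)=2TP/(2TP+FP+FN)=178/268=0.6642
0.7851 > 0.6642 → Model A

Model A


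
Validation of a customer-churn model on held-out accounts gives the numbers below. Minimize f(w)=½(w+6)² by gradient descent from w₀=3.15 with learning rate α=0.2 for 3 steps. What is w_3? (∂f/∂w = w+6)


step 1: grad = 3.15+6 = 9.15; w = 3.15 - 0.2·(9.15) = 1.32
step 2: grad = 1.32+6 = 7.32; w = 1.32 - 0.2·(7.32) = -0.144
step 3: grad = -0.144+6 = 5.856; w = -0.144 - 0.2·(5.856) = -1.3152

-1.3152


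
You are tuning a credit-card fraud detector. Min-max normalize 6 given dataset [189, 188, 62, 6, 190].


min=6, max=190
(6-6)/(190-6) = 0/184 = 0.0

0.0


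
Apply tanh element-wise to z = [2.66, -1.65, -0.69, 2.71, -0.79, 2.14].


tanh(2.66) = 0.9903
tanh(-1.65) = -0.9289
tanh(-0.69) = -0.598
tanh(2.71) = 0.9912
tanh(-0.79) = -0.6584
tanh(2.14) = 0.9727
result = [0.9903, -0.9289, -0.598, 0.9912, -0.6584, 0.9727]

[0.9903, -0.9289, -0.598, 0.9912, -0.6584, 0.9727]


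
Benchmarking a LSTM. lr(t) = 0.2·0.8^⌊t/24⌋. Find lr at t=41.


n_drops = ⌊41/24⌋ = 1
lr = 0.2·0.8^1 = 0.2·0.8 = 0.16

0.16


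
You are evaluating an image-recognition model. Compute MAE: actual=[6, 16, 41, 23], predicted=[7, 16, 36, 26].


Absolute errors: |6-7|=1, |16-16|=0, |41-36|=5, |23-26|=3
Sum = 9
MAE = 9/4 = 9/4

9/4


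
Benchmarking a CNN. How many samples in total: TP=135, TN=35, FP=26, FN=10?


Total = TP + TN + FP + FN
= 135 + 35 + 26 + 10
= 206
(Predicted positive: 161, predicted negative: 45)

206


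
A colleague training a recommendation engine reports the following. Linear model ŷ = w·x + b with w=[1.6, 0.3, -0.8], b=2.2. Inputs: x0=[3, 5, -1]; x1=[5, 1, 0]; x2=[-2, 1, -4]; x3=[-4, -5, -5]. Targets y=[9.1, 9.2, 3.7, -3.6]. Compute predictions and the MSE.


ŷ0 = (1.6)·(3) + (0.3)·(5) + (-0.8)·(-1) + 2.2 = 9.3
ŷ1 = (1.6)·(5) + (0.3)·(1) + (-0.8)·(0) + 2.2 = 10.5
ŷ2 = (1.6)·(-2) + (0.3)·(1) + (-0.8)·(-4) + 2.2 = 2.5
ŷ3 = (1.6)·(-4) + (0.3)·(-5) + (-0.8)·(-5) + 2.2 = -1.7
errors² = [0.04, 1.69, 1.44, 3.61]
MSE = 6.7800/4 = 1.695

1.695


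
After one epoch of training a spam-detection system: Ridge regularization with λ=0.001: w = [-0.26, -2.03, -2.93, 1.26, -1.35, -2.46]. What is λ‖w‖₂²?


‖w‖₂² = (-0.26)² + (-2.03)² + (-2.93)² + (1.26)² + (-1.35)² + (-2.46)²
     = 0.0676 + 4.1209 + 8.5849 + 1.5876 + 1.8225 + 6.0516
     = 22.2351
λ·‖w‖₂² = 0.001·22.2351 = 0.022235

0.022235


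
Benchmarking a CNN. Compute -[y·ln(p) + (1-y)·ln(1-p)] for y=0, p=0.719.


BCE = -[y·ln(p) + (1-y)·ln(1-p)]
= -0 - 1·ln(1-0.719)
= -ln(0.281) = 1.2694

1.2694


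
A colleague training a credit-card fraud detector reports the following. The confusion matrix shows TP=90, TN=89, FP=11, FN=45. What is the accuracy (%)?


Accuracy = (TP+TN)/(TP+TN+FP+FN)
= (90+89)/(235)
= 179/235 = 76.17%

76.17%


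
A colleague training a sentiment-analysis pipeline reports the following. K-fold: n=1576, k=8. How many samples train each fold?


Fold size = 1576/8 = 197
Training per fold = 1576 - 197 = 1379

1379


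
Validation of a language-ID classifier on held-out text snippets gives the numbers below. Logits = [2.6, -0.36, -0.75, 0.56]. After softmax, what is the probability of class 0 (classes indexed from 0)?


Exponentials: e^2.6=13.4637, e^-0.36=0.6977, e^-0.75=0.4724, e^0.56=1.7507
Sum = 16.3845
Softmax = [0.8217, 0.0426, 0.0288, 0.1068]
p[0] = 13.4637/16.3845 = 0.8217

0.8217


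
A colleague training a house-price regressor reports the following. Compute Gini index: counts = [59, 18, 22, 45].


Probabilities: [59/144, 18/144, 22/144, 45/144] ≈ [0.4097, 0.125, 0.1528, 0.3125]
Σpᵢ² = (3481 + 324 + 484 + 2025)/144² = 6314/20736
Gini = 1 - Σpᵢ² = 1 - 6314/20736 = 0.6955

0.6955


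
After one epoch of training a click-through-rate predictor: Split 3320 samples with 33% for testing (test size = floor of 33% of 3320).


Test = ⌊3320·33/100⌋ = 1095
Train = 3320 - 1095 = 2225

Train: 2225, Test: 1095


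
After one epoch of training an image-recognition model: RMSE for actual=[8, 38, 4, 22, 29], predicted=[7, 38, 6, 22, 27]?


MSE = 9/5 = 1.8
RMSE = √(9/5) = 1.3416

1.3416


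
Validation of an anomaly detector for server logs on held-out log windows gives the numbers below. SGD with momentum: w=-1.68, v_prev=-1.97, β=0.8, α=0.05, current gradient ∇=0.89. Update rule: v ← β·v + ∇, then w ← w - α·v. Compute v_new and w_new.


v_new = 0.8·-1.97 + 0.89 = -1.576 + 0.89 = -0.686
w_new = -1.68 - 0.05·-0.686 = -1.68 + 0.0343 = -1.6457

v_new=-0.686, w_new=-1.6457


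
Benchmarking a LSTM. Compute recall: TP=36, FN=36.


Recall = TP/(TP+FN)
= 36/(36+36)
= 36/72 = 50.0%

50.0%


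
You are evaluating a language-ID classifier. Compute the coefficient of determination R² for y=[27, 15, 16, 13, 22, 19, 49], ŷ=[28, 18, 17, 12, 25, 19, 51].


ȳ = 23
SS_res = Σ(y-ŷ)² = 25
SS_tot = Σ(y-ȳ)² = 922
R² = 1 - SS_res/SS_tot = 1 - 0.0271 = 0.9729

0.9729


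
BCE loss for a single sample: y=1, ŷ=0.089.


BCE = -[y·ln(p) + (1-y)·ln(1-p)]
= -1·ln(0.089) - 0
= -ln(0.089) = 2.4191

2.4191


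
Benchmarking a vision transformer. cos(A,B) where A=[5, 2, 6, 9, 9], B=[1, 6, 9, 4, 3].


A·B = 5·1 + 2·6 + 6·9 + 9·4 + 9·3 = 134
‖A‖ = √227 = 15.0665, ‖B‖ = √143 = 11.9583
cos = 134/(√227·√143) = 134/√32461 = 0.7437

0.7437


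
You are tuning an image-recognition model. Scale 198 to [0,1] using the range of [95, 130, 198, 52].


min=52, max=198
(198-52)/(198-52) = 146/146 = 1.0

1.0


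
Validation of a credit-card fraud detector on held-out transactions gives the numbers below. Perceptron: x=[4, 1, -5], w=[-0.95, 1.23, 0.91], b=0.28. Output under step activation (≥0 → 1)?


z = (4)·(-0.95) + (1)·(1.23) + (-5)·(0.91) + 0.28
  = -6.84
step(z) = 0 (z<0)

0


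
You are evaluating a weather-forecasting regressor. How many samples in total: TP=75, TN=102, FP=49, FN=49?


Total = TP + TN + FP + FN
= 75 + 102 + 49 + 49
= 275
(Predicted positive: 124, predicted negative: 151)

275


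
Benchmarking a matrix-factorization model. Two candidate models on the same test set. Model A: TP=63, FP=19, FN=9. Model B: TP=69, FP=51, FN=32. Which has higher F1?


Model A: P=63/82=0.7683, R=63/72=0.875, F1=2PR/(P+R)=2TP/(2TP+FP+FN)=126/154=0.8182
Model B: P=69/120=0.575, R=69/101=0.6832, F1=2PR/(P+R)=2TP/(2TP+FP+FN)=138/221=0.6244
0.8182 > 0.6244 → Model A

Model A


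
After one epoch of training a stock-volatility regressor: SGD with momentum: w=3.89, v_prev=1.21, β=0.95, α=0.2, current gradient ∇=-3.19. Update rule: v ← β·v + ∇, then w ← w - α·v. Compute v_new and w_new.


v_new = 0.95·1.21 - 3.19 = 1.1495 - 3.19 = -2.0405
w_new = 3.89 - 0.2·-2.0405 = 3.89 + 0.4081 = 4.2981

v_new=-2.0405, w_new=4.2981


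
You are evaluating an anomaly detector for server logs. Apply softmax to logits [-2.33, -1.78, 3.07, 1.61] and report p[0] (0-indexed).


Exponentials: e^-2.33=0.0973, e^-1.78=0.1686, e^3.07=21.5419, e^1.61=5.0028
Sum = 26.8106
Softmax = [0.0036, 0.0063, 0.8035, 0.1866]
p[0] = 0.0973/26.8106 = 0.0036

0.0036


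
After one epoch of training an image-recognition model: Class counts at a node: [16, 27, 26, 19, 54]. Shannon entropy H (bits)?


Probabilities: [16/142, 27/142, 26/142, 19/142, 54/142] ≈ [0.1127, 0.1901, 0.1831, 0.1338, 0.3803]
H = -((16/142)·log₂(16/142) + (27/142)·log₂(27/142) + (26/142)·log₂(26/142) + (19/142)·log₂(19/142) + (54/142)·log₂(54/142))
  = 2.1774 bits

2.1774 bits


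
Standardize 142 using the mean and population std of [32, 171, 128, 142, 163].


μ = 127.2, σ = 49.9656
z = (142 - 127.2)/49.9656 = 0.2962

0.2962


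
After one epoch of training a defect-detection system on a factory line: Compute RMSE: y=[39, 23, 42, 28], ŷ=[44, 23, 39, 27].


MSE = 35/4 = 8.75
RMSE = √(35/4) = 2.958

2.958


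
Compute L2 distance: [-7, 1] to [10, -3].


d = √((-7-10)² + (1+ 3)²)
  = √(289 + 16)
  = √305 = 17.4642

17.4642


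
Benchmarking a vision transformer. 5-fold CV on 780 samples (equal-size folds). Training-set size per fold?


Fold size = 780/5 = 156
Training per fold = 780 - 156 = 624

624


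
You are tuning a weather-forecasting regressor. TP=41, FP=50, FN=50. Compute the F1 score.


Precision = 41/91 = 0.4505
Recall = 41/91 = 0.4505
F1 = 2·P·R/(P+R) = 2·TP/(2·TP+FP+FN) = 82/(82+50+50) = 82/182 = 0.4505

0.4505


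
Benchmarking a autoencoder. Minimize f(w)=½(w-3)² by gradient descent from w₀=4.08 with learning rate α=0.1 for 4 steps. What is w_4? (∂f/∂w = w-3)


step 1: grad = 4.08-3 = 1.08; w = 4.08 - 0.1·(1.08) = 3.972
step 2: grad = 3.972-3 = 0.972; w = 3.972 - 0.1·(0.972) = 3.8748
step 3: grad = 3.8748-3 = 0.8748; w = 3.8748 - 0.1·(0.8748) = 3.78732
step 4: grad = 3.78732-3 = 0.78732; w = 3.78732 - 0.1·(0.78732) = 3.708588

3.708588


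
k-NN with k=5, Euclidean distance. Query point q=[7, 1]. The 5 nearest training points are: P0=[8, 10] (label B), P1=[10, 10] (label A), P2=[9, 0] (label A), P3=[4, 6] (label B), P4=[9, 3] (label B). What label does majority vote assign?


d(q,P0) = 9.0554  (label B)
d(q,P1) = 9.4868  (label A)
d(q,P2) = 2.2361  (label A)
d(q,P3) = 5.831  (label B)
d(q,P4) = 2.8284  (label B)
Votes: A=2, B=3
Majority → B

B


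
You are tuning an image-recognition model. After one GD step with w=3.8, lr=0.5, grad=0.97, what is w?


w_new = w - α·∇
= 3.8 - 0.5·0.97
= 3.8 - 0.485
= 3.315

3.315


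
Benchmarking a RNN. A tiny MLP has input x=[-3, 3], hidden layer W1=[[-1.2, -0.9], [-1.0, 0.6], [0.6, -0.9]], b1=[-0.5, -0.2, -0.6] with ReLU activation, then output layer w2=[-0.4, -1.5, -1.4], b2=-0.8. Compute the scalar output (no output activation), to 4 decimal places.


z1[0] = (-1.2)·(-3) + (-0.9)·(3) - 0.5 = 0.4
z1[1] = (-1.0)·(-3) + (0.6)·(3) - 0.2 = 4.6
z1[2] = (0.6)·(-3) + (-0.9)·(3) - 0.6 = -5.1
h = ReLU(z1) = [0.4, 4.6, 0.0]
output = (-0.4)·(0.4) + (-1.5)·(4.6) + (-1.4)·(0.0) - 0.8 = -7.86

-7.86


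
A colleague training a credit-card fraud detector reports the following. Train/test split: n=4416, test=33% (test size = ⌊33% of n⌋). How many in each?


Test = ⌊4416·33/100⌋ = 1457
Train = 4416 - 1457 = 2959

Train: 2959, Test: 1457


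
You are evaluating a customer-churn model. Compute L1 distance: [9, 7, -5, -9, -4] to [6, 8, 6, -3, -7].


d = |9-6| + |7-8| + |-5-6| + |-9+ 3| + |-4+ 7|
  = 3 + 1 + 11 + 6 + 3
  = 24

24


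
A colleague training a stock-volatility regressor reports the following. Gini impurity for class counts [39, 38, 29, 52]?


Probabilities: [39/158, 38/158, 29/158, 52/158] ≈ [0.2468, 0.2405, 0.1835, 0.3291]
Σpᵢ² = (1521 + 1444 + 841 + 2704)/158² = 6510/24964
Gini = 1 - Σpᵢ² = 1 - 6510/24964 = 0.7392

0.7392


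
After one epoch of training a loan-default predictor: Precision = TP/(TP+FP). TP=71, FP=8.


Precision = TP/(TP+FP)
= 71/(71+8)
= 71/79 = 89.87%

89.87%


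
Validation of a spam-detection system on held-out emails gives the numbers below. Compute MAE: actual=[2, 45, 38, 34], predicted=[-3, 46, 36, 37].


Absolute errors: |2+ 3|=5, |45-46|=1, |38-36|=2, |34-37|=3
Sum = 11
MAE = 11/4 = 11/4

11/4


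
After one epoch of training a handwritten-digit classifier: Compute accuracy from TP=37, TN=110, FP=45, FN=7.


Accuracy = (TP+TN)/(TP+TN+FP+FN)
= (37+110)/(199)
= 147/199 = 73.87%

73.87%


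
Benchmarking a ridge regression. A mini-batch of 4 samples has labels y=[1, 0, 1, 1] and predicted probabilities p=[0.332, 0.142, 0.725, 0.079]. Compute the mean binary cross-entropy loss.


L[0] = -ln(0.332) = 1.1026
L[1] = -ln(1-0.142) = -ln(0.858) = 0.1532
L[2] = -ln(0.725) = 0.3216
L[3] = -ln(0.079) = 2.5383
mean = (1.1026 + 0.1532 + 0.3216 + 2.5383)/4 = 1.0289

1.0289


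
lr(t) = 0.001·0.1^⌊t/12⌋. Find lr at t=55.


n_drops = ⌊55/12⌋ = 4
lr = 0.001·0.1^4 = 0.001·0.0001 = 0.0000001

0.0000001


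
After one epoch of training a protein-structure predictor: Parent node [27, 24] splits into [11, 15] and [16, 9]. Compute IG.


Parent = [27, 24], H_parent = 0.9975
H_left = 0.9829 (n=26), H_right = 0.9427 (n=25)
H_children = (26/51)·0.9829 + (25/51)·0.9427 = 0.9632
IG = 0.9975 - 0.9632 = 0.0343

0.0343


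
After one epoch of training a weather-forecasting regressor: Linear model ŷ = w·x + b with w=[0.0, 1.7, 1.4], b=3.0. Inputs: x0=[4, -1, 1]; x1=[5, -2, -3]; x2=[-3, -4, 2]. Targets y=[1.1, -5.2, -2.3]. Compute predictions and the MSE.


ŷ0 = (0.0)·(4) + (1.7)·(-1) + (1.4)·(1) + 3.0 = 2.7
ŷ1 = (0.0)·(5) + (1.7)·(-2) + (1.4)·(-3) + 3.0 = -4.6
ŷ2 = (0.0)·(-3) + (1.7)·(-4) + (1.4)·(2) + 3.0 = -1.0
errors² = [2.56, 0.36, 1.69]
MSE = 4.6100/3 = 1.5367

1.5367


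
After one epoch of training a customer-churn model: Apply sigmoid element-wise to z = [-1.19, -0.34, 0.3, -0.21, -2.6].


σ(-1.19) = 1/(1+e^1.19) = 0.2333
σ(-0.34) = 1/(1+e^0.34) = 0.4158
σ(0.3) = 1/(1+e^-0.3) = 0.5744
σ(-0.21) = 1/(1+e^0.21) = 0.4477
σ(-2.6) = 1/(1+e^2.6) = 0.0691
result = [0.2333, 0.4158, 0.5744, 0.4477, 0.0691]

[0.2333, 0.4158, 0.5744, 0.4477, 0.0691]


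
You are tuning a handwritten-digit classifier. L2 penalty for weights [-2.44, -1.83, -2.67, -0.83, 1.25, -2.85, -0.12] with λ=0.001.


‖w‖₂² = (-2.44)² + (-1.83)² + (-2.67)² + (-0.83)² + (1.25)² + (-2.85)² + (-0.12)²
     = 5.9536 + 3.3489 + 7.1289 + 0.6889 + 1.5625 + 8.1225 + 0.0144
     = 26.8197
λ·‖w‖₂² = 0.001·26.8197 = 0.02682

0.02682


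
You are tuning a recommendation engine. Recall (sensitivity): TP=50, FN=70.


Recall = TP/(TP+FN)
= 50/(50+70)
= 50/120 = 41.67%

41.67%


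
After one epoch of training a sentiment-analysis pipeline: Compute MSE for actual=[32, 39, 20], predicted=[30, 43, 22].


Squared errors: (32-30)²=4, (39-43)²=16, (20-22)²=4
Sum = 24
MSE = 24/3 = 8

8


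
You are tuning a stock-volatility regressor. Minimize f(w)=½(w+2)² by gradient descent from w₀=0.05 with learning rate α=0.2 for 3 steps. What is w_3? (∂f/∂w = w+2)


step 1: grad = 0.05+2 = 2.05; w = 0.05 - 0.2·(2.05) = -0.36
step 2: grad = -0.36+2 = 1.64; w = -0.36 - 0.2·(1.64) = -0.688
step 3: grad = -0.688+2 = 1.312; w = -0.688 - 0.2·(1.312) = -0.9504

-0.9504


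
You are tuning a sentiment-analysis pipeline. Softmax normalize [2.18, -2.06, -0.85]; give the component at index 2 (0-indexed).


Exponentials: e^2.18=8.8463, e^-2.06=0.1275, e^-0.85=0.4274
Sum = 9.4012
Softmax = [0.941, 0.0136, 0.0455]
p[2] = 0.4274/9.4012 = 0.0455

0.0455


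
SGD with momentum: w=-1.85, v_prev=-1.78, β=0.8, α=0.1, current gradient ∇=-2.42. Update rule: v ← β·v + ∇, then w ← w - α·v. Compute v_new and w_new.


v_new = 0.8·-1.78 - 2.42 = -1.424 - 2.42 = -3.844
w_new = -1.85 - 0.1·-3.844 = -1.85 + 0.3844 = -1.4656

v_new=-3.844, w_new=-1.4656


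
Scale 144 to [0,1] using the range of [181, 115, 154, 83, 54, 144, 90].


min=54, max=181
(144-54)/(181-54) = 90/127 = 0.7087

0.7087


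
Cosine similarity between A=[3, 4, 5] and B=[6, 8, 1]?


A·B = 3·6 + 4·8 + 5·1 = 55
‖A‖ = √50 = 7.0711, ‖B‖ = √101 = 10.0499
cos = 55/(√50·√101) = 55/√5050 = 0.774

0.774


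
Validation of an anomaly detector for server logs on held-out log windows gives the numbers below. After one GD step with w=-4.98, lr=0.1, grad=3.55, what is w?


w_new = w - α·∇
= -4.98 - 0.1·3.55
= -4.98 - 0.355
= -5.335

-5.335


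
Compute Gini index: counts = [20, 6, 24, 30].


Probabilities: [20/80, 6/80, 24/80, 30/80] ≈ [0.25, 0.075, 0.3, 0.375]
Σpᵢ² = (400 + 36 + 576 + 900)/80² = 1912/6400
Gini = 1 - Σpᵢ² = 1 - 1912/6400 = 0.7012

0.7012


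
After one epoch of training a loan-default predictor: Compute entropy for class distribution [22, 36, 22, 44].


Probabilities: [22/124, 36/124, 22/124, 44/124] ≈ [0.1774, 0.2903, 0.1774, 0.3548]
H = -((22/124)·log₂(22/124) + (36/124)·log₂(36/124) + (22/124)·log₂(22/124) + (44/124)·log₂(44/124))
  = 1.9337 bits

1.9337 bits


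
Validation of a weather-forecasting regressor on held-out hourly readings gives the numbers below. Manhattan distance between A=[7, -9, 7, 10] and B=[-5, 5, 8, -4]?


d = |7+ 5| + |-9-5| + |7-8| + |10+ 4|
  = 12 + 14 + 1 + 14
  = 41

41


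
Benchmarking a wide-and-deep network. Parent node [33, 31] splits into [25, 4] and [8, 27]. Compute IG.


Parent = [33, 31], H_parent = 0.9993
H_left = 0.5788 (n=29), H_right = 0.7755 (n=35)
H_children = (29/64)·0.5788 + (35/64)·0.7755 = 0.6864
IG = 0.9993 - 0.6864 = 0.3129

0.3129


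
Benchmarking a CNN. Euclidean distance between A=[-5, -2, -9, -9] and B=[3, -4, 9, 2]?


d = √((-5-3)² + (-2+ 4)² + (-9-9)² + (-9-2)²)
  = √(64 + 4 + 324 + 121)
  = √513 = 22.6495

22.6495


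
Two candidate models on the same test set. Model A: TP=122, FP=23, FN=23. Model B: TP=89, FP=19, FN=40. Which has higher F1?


Model A: P=122/145=0.8414, R=122/145=0.8414, F1=2PR/(P+R)=2TP/(2TP+FP+FN)=244/290=0.8414
Model B: P=89/108=0.8241, R=89/129=0.6899, F1=2PR/(P+R)=2TP/(2TP+FP+FN)=178/237=0.7511
0.8414 > 0.7511 → Model A

Model A


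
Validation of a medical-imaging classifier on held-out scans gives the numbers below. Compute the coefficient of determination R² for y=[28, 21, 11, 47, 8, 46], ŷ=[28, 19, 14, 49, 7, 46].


ȳ = 26.8333
SS_res = Σ(y-ŷ)² = 18
SS_tot = Σ(y-ȳ)² = 1414.83
R² = 1 - SS_res/SS_tot = 1 - 0.0127 = 0.9873

0.9873


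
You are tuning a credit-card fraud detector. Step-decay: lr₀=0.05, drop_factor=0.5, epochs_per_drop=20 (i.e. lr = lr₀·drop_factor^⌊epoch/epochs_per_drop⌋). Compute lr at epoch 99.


n_drops = ⌊99/20⌋ = 4
lr = 0.05·0.5^4 = 0.05·0.0625 = 0.003125

0.003125


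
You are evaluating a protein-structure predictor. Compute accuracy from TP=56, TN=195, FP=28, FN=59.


Accuracy = (TP+TN)/(TP+TN+FP+FN)
= (56+195)/(338)
= 251/338 = 74.26%

74.26%


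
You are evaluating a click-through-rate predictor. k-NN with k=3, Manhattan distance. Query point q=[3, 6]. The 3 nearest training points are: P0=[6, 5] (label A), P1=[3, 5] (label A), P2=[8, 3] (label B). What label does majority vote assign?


d(q,P0) = 4  (label A)
d(q,P1) = 1  (label A)
d(q,P2) = 8  (label B)
Votes: A=2, B=1
Majority → A

A


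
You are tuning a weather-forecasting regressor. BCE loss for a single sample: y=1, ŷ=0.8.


BCE = -[y·ln(p) + (1-y)·ln(1-p)]
= -1·ln(0.8) - 0
= -ln(0.8) = 0.2231

0.2231


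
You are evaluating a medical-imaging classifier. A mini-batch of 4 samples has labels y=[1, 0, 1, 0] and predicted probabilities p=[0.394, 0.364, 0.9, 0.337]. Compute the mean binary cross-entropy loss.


L[0] = -ln(0.394) = 0.9314
L[1] = -ln(1-0.364) = -ln(0.636) = 0.4526
L[2] = -ln(0.9) = 0.1054
L[3] = -ln(1-0.337) = -ln(0.663) = 0.411
mean = (0.9314 + 0.4526 + 0.1054 + 0.411)/4 = 0.4751

0.4751


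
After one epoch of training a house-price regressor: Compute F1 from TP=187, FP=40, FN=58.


Precision = 187/227 = 0.8238
Recall = 187/245 = 0.7633
F1 = 2·P·R/(P+R) = 2·TP/(2·TP+FP+FN) = 374/(374+40+58) = 374/472 = 0.7924

0.7924


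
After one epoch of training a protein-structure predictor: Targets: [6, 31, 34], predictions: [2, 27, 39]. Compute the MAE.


Absolute errors: |6-2|=4, |31-27|=4, |34-39|=5
Sum = 13
MAE = 13/3 = 13/3

13/3


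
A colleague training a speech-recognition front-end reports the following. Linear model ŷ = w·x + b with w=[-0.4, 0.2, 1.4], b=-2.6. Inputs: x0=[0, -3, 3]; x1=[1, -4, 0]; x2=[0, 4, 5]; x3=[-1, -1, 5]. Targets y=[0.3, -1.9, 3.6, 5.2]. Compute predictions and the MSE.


ŷ0 = (-0.4)·(0) + (0.2)·(-3) + (1.4)·(3) - 2.6 = 1.0
ŷ1 = (-0.4)·(1) + (0.2)·(-4) + (1.4)·(0) - 2.6 = -3.8
ŷ2 = (-0.4)·(0) + (0.2)·(4) + (1.4)·(5) - 2.6 = 5.2
ŷ3 = (-0.4)·(-1) + (0.2)·(-1) + (1.4)·(5) - 2.6 = 4.6
errors² = [0.49, 3.61, 2.56, 0.36]
MSE = 7.0200/4 = 1.755

1.755
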